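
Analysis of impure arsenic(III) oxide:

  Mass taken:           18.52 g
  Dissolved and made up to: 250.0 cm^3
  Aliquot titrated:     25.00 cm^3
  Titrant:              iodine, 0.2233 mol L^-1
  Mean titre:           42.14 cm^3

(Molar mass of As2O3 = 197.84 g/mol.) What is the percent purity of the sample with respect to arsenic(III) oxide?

50.26 %

As2O3 + 2 I2 + 2 H2O → As2O5 + 4 HI
n(I2) per titration = 0.04214 × 0.2233 = 9.410 × 10^-3 mol
From the 1:2 ratio, n(As2O3) in each aliquot = 1/2 × 9.410 × 10^-3 = 4.705 × 10^-3 mol
n(As2O3) in the whole flask = 4.705 × 10^-3 × 250.0/25.00 = 0.04705 mol
mass of As2O3 = 0.04705 × 197.84 = 9.308 g
% As2O3 = 9.308 / 18.52 × 100 = 50.26 %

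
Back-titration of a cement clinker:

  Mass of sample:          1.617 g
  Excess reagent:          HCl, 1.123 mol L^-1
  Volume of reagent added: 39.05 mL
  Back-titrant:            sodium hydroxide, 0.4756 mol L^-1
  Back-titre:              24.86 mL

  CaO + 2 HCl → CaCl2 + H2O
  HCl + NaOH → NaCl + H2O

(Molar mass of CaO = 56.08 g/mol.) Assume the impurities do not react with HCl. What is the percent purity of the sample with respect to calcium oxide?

n(HCl) added = 0.03905 × 1.123 = 0.04385 mol
n(NaOH) used in back-titration = 0.02486 × 0.4756 = 0.01182 mol
n(HCl) left over = 0.01182 mol (1:1 ratio)
n(HCl) consumed by analyte = 0.04385 − 0.01182 = 0.03203 mol
From the 1:2 ratio, n(CaO) = 1/2 × 0.03203 = 0.01601 mol
mass of CaO = 0.01601 × 56.08 = 0.8981 g
% CaO = 0.8981 / 1.617 × 100 = 55.54 %

55.54 %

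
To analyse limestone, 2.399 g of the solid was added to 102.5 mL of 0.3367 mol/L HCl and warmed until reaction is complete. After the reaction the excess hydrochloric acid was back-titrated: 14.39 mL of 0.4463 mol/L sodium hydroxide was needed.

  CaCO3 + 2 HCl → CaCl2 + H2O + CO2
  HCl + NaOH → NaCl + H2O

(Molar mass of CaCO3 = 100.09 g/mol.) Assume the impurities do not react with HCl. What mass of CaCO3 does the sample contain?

n(HCl) added = 0.1025 × 0.3367 = 0.03451 mol
n(NaOH) used in back-titration = 0.01439 × 0.4463 = 6.422 × 10^-3 mol
n(HCl) left over = 6.422 × 10^-3 mol (1:1 ratio)
n(HCl) consumed by analyte = 0.03451 − 6.422 × 10^-3 = 0.02809 mol
From the 1:2 ratio, n(CaCO3) = 1/2 × 0.02809 = 0.01404 mol
mass of CaCO3 = 0.01404 × 100.09 = 1.406 g

1.406 g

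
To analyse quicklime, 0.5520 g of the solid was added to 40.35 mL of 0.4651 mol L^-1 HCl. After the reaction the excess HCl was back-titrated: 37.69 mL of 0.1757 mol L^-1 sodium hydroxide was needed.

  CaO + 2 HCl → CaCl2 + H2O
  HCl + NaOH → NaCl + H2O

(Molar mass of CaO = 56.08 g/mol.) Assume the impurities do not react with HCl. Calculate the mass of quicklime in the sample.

0.3405 g

n(HCl) added = 0.04035 × 0.4651 = 0.01877 mol
n(NaOH) used in back-titration = 0.03769 × 0.1757 = 6.622 × 10^-3 mol
n(HCl) left over = 6.622 × 10^-3 mol (1:1 ratio)
n(HCl) consumed by analyte = 0.01877 − 6.622 × 10^-3 = 0.01214 mol
From the 1:2 ratio, n(CaO) = 1/2 × 0.01214 = 6.072 × 10^-3 mol
mass of CaO = 6.072 × 10^-3 × 56.08 = 0.3405 g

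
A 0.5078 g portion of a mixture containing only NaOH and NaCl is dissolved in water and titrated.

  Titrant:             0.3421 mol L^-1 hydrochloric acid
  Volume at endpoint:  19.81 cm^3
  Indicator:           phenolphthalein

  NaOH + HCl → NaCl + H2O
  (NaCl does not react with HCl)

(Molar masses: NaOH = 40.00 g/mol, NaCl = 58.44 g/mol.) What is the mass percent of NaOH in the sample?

53.38 %

n(HCl) = 0.01981 × 0.3421 = 6.777 × 10^-3 mol
Let x = n(NaOH), y = n(NaCl).
Titrant: 1x = 6.777 × 10^-3;  mass: 40.00x + 58.44y = 0.5078
Solving, x = 6.777 × 10^-3 mol, y = 4.051 × 10^-3 mol
mass of NaOH = 6.777 × 10^-3 × 40.00 = 0.2711 g
% NaOH = 0.2711 / 0.5078 × 100 = 53.38 %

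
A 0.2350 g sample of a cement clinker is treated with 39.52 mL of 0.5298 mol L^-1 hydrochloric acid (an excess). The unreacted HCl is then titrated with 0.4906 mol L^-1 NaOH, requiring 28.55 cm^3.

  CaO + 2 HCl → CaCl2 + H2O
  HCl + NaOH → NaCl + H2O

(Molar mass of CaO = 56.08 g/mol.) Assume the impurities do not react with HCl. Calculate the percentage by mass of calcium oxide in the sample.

n(HCl) added = 0.03952 × 0.5298 = 0.02094 mol
n(NaOH) used in back-titration = 0.02855 × 0.4906 = 0.01401 mol
n(HCl) left over = 0.01401 mol (1:1 ratio)
n(HCl) consumed by analyte = 0.02094 − 0.01401 = 6.931 × 10^-3 mol
From the 1:2 ratio, n(CaO) = 1/2 × 6.931 × 10^-3 = 3.466 × 10^-3 mol
mass of CaO = 3.466 × 10^-3 × 56.08 = 0.1943 g
% CaO = 0.1943 / 0.2350 × 100 = 82.70 %

82.70 %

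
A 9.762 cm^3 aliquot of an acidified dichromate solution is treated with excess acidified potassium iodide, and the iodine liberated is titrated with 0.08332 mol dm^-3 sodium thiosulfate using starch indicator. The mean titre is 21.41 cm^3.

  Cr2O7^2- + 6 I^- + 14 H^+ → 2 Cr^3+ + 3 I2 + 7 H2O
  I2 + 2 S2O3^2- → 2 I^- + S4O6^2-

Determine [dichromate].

0.03046 mol/L

n(S2O3^2-) = 0.02141 × 0.08332 = 1.784 × 10^-3 mol
n(I2) = n(S2O3^2-)/2 = 8.919 × 10^-4 mol
From the 1:3 ratio, n(Cr2O7^2-) in the aliquot = 1/3 × 8.919 × 10^-4 = 2.973 × 10^-4 mol
[Cr2O7^2-] = 2.973 × 10^-4 / 0.009762 = 0.03046 mol/L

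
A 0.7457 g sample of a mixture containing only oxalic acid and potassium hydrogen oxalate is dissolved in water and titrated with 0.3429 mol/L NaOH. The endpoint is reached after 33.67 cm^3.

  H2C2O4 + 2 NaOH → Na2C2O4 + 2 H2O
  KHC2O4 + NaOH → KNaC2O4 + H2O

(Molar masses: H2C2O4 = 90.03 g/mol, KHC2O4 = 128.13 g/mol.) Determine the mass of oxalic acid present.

n(NaOH) = 0.03367 × 0.3429 = 0.01155 mol
Let x = n(H2C2O4), y = n(KHC2O4).
Titrant: 2x + 1y = 0.01155;  mass: 90.03x + 128.13y = 0.7457
Solving, x = 4.413 × 10^-3 mol, y = 2.719 × 10^-3 mol
mass of H2C2O4 = 4.413 × 10^-3 × 90.03 = 0.3973 g

0.3973 g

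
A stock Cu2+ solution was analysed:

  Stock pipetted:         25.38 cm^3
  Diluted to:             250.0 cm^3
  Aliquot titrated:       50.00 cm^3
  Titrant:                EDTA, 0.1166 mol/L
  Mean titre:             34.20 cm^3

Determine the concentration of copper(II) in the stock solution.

0.7856 mol/L

Cu^2+ + EDTA^4- → [Cu(EDTA)]^2-
n(EDTA) = 0.03420 × 0.1166 = 3.988 × 10^-3 mol
n(Cu2+) in the aliquot = 3.988 × 10^-3 mol (1:1 ratio)
[Cu2+]_dilute = 3.988 × 10^-3 / 0.05000 = 0.07975 mol/L
Dilution factor = 250.0 / 25.38 = 9.850
[Cu2+]_stock = 0.07975 × 9.850 = 0.7856 mol/L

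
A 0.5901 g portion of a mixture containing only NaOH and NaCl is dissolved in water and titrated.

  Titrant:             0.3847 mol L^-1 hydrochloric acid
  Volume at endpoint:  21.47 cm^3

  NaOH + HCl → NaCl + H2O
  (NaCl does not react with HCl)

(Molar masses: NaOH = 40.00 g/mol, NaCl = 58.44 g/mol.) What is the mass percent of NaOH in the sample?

n(HCl) = 0.02147 × 0.3847 = 8.260 × 10^-3 mol
Let x = n(NaOH), y = n(NaCl).
Titrant: 1x = 8.260 × 10^-3;  mass: 40.00x + 58.44y = 0.5901
Solving, x = 8.260 × 10^-3 mol, y = 4.444 × 10^-3 mol
mass of NaOH = 8.260 × 10^-3 × 40.00 = 0.3304 g
% NaOH = 0.3304 / 0.5901 × 100 = 55.99 %

55.99 %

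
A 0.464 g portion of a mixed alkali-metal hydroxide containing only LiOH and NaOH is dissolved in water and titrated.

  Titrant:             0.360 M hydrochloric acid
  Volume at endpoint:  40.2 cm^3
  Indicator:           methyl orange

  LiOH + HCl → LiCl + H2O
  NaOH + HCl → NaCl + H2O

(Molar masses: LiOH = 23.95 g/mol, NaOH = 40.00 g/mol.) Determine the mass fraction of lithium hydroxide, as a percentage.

36.9 %

n(HCl) = 0.0402 × 0.360 = 0.0145 mol
Let x = n(LiOH), y = n(NaOH).
Titrant: 1x + 1y = 0.0145;  mass: 23.95x + 40.00y = 0.464
Solving, x = 7.16 × 10^-3 mol, y = 7.31 × 10^-3 mol
mass of LiOH = 7.16 × 10^-3 × 23.95 = 0.171 g
% LiOH = 0.171 / 0.464 × 100 = 36.9 %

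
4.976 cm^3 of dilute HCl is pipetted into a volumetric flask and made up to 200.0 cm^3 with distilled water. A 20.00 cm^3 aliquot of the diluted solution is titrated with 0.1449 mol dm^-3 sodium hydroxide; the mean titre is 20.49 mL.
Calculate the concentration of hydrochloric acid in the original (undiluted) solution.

HCl + NaOH → NaCl + H2O
n(NaOH) = 0.02049 × 0.1449 = 2.969 × 10^-3 mol
n(HCl) in the aliquot = 2.969 × 10^-3 mol (1:1 ratio)
[HCl]_dilute = 2.969 × 10^-3 / 0.02000 = 0.1485 mol/L
Dilution factor = 200.0 / 4.976 = 40.19
[HCl]_stock = 0.1485 × 40.19 = 5.967 mol/L

5.967 mol/L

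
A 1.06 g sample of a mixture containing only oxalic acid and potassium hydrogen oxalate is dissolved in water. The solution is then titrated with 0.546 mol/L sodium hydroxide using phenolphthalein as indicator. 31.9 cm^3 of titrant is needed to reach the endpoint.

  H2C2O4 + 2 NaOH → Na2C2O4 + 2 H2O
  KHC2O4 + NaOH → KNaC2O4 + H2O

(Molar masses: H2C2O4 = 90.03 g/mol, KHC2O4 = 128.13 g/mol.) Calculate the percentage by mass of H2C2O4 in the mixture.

n(NaOH) = 0.0319 × 0.546 = 0.0174 mol
Let x = n(H2C2O4), y = n(KHC2O4).
Titrant: 2x + 1y = 0.0174;  mass: 90.03x + 128.13y = 1.06
Solving, x = 7.05 × 10^-3 mol, y = 3.32 × 10^-3 mol
mass of H2C2O4 = 7.05 × 10^-3 × 90.03 = 0.635 g
% H2C2O4 = 0.635 / 1.06 × 100 = 59.9 %

59.9 %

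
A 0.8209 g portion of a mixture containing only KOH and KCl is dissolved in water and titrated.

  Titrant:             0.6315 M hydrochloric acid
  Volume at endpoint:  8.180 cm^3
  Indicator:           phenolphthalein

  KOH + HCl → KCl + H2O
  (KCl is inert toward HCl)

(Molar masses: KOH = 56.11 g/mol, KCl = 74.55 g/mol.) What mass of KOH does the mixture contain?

n(HCl) = 0.008180 × 0.6315 = 5.166 × 10^-3 mol
Let x = n(KOH), y = n(KCl).
Titrant: 1x = 5.166 × 10^-3;  mass: 56.11x + 74.55y = 0.8209
Solving, x = 5.166 × 10^-3 mol, y = 7.123 × 10^-3 mol
mass of KOH = 5.166 × 10^-3 × 56.11 = 0.2898 g

0.2898 g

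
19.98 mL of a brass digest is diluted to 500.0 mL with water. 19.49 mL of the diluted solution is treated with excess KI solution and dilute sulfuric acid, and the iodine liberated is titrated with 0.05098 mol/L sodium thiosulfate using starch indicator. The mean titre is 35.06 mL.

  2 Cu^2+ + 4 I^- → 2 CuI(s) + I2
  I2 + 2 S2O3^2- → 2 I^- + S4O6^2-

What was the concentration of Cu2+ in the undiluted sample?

2.295 mol/L

n(S2O3^2-) = 0.03506 × 0.05098 = 1.787 × 10^-3 mol
n(I2) = n(S2O3^2-)/2 = 8.937 × 10^-4 mol
From the 2:1 ratio, n(Cu2+) in the aliquot = 2/1 × 8.937 × 10^-4 = 1.787 × 10^-3 mol
[Cu2+]_dilute = 1.787 × 10^-3 / 0.01949 = 0.09171 mol/L
[Cu2+]_original = 0.09171 × 500.0/19.98 = 2.295 mol/L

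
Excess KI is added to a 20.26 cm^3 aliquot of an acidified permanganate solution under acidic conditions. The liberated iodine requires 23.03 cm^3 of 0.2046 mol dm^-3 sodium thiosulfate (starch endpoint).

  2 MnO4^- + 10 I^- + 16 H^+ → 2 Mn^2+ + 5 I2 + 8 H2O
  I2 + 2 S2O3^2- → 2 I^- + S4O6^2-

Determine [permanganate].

n(S2O3^2-) = 0.02303 × 0.2046 = 4.712 × 10^-3 mol
n(I2) = n(S2O3^2-)/2 = 2.356 × 10^-3 mol
From the 2:5 ratio, n(MnO4^-) in the aliquot = 2/5 × 2.356 × 10^-3 = 9.424 × 10^-4 mol
[MnO4^-] = 9.424 × 10^-4 / 0.02026 = 0.04651 mol/L

0.04651 mol/L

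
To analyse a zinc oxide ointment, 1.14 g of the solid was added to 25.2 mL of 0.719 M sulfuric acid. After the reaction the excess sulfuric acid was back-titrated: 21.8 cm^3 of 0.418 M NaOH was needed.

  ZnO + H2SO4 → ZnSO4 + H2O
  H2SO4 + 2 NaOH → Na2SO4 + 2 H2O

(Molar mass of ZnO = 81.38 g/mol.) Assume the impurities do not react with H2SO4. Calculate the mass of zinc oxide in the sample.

1.10 g

n(H2SO4) added = 0.0252 × 0.719 = 0.0181 mol
n(NaOH) used in back-titration = 0.0218 × 0.418 = 9.11 × 10^-3 mol
From the 1:2 ratio, n(H2SO4) left over = 1/2 × 9.11 × 10^-3 = 4.56 × 10^-3 mol
n(H2SO4) consumed by analyte = 0.0181 − 4.56 × 10^-3 = 0.0136 mol
n(ZnO) = 0.0136 mol (1:1 ratio)
mass of ZnO = 0.0136 × 81.38 = 1.10 g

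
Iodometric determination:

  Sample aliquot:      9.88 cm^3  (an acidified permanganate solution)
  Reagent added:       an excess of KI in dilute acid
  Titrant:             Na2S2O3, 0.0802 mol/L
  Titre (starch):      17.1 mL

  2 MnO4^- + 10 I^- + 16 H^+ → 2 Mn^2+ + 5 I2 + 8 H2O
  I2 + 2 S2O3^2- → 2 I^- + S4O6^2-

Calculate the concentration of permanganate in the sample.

n(S2O3^2-) = 0.0171 × 0.0802 = 1.37 × 10^-3 mol
n(I2) = n(S2O3^2-)/2 = 6.86 × 10^-4 mol
From the 2:5 ratio, n(MnO4^-) in the aliquot = 2/5 × 6.86 × 10^-4 = 2.74 × 10^-4 mol
[MnO4^-] = 2.74 × 10^-4 / 0.00988 = 0.0278 mol/L

0.0278 mol/L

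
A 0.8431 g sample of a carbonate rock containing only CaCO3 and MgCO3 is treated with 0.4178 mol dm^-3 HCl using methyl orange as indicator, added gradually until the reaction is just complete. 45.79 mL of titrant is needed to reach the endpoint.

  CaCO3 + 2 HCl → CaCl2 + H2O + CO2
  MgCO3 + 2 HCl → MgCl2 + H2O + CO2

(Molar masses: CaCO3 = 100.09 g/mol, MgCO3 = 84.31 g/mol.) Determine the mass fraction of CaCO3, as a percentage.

n(HCl) = 0.04579 × 0.4178 = 0.01913 mol
Let x = n(CaCO3), y = n(MgCO3).
Titrant: 2x + 2y = 0.01913;  mass: 100.09x + 84.31y = 0.8431
Solving, x = 2.321 × 10^-3 mol, y = 7.244 × 10^-3 mol
mass of CaCO3 = 2.321 × 10^-3 × 100.09 = 0.2323 g
% CaCO3 = 0.2323 / 0.8431 × 100 = 27.56 %

27.56 %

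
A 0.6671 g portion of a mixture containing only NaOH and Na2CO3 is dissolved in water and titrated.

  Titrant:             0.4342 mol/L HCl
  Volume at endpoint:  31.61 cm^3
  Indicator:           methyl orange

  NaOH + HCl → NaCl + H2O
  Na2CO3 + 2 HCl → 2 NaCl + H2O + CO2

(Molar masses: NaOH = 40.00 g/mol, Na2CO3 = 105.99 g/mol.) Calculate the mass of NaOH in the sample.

n(HCl) = 0.03161 × 0.4342 = 0.01373 mol
Let x = n(NaOH), y = n(Na2CO3).
Titrant: 1x + 2y = 0.01373;  mass: 40.00x + 105.99y = 0.6671
Solving, x = 4.637 × 10^-3 mol, y = 4.544 × 10^-3 mol
mass of NaOH = 4.637 × 10^-3 × 40.00 = 0.1855 g

0.1855 g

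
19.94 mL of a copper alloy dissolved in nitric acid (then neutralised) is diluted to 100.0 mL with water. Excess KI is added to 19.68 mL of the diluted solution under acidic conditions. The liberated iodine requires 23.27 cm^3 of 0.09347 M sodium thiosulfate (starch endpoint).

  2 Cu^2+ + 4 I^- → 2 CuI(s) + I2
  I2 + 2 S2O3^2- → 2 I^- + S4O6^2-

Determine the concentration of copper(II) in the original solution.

0.5543 M

n(S2O3^2-) = 0.02327 × 0.09347 = 2.175 × 10^-3 mol
n(I2) = n(S2O3^2-)/2 = 1.088 × 10^-3 mol
From the 2:1 ratio, n(Cu2+) in the aliquot = 2/1 × 1.088 × 10^-3 = 2.175 × 10^-3 mol
[Cu2+]_dilute = 2.175 × 10^-3 / 0.01968 = 0.1105 mol/L
[Cu2+]_original = 0.1105 × 100.0/19.94 = 0.5543 mol/L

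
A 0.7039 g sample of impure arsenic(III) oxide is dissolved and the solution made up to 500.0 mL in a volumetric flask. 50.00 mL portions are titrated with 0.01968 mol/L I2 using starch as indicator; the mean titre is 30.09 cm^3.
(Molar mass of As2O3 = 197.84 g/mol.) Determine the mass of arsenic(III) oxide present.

0.5858 g

As2O3 + 2 I2 + 2 H2O → As2O5 + 4 HI
n(I2) per titration = 0.03009 × 0.01968 = 5.922 × 10^-4 mol
From the 1:2 ratio, n(As2O3) in each aliquot = 1/2 × 5.922 × 10^-4 = 2.961 × 10^-4 mol
n(As2O3) in the whole flask = 2.961 × 10^-4 × 500.0/50.00 = 2.961 × 10^-3 mol
mass of As2O3 = 2.961 × 10^-3 × 197.84 = 0.5858 g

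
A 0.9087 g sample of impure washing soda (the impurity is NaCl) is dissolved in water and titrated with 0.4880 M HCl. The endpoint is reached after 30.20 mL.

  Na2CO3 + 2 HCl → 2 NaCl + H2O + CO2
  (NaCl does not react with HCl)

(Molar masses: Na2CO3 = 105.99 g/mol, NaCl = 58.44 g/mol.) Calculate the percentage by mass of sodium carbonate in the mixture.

85.95 %

n(HCl) = 0.03020 × 0.4880 = 0.01474 mol
Let x = n(Na2CO3), y = n(NaCl).
Titrant: 2x = 0.01474;  mass: 105.99x + 58.44y = 0.9087
Solving, x = 7.369 × 10^-3 mol, y = 2.185 × 10^-3 mol
mass of Na2CO3 = 7.369 × 10^-3 × 105.99 = 0.7810 g
% Na2CO3 = 0.7810 / 0.9087 × 100 = 85.95 %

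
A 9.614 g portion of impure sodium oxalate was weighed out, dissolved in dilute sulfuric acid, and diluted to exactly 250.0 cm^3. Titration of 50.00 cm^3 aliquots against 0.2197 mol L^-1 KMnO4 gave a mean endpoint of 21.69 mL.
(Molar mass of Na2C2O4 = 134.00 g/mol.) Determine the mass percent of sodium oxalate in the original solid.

83.02 %

2 MnO4^- + 5 C2O4^2- + 16 H^+ → 2 Mn^2+ + 10 CO2 + 8 H2O
n(KMnO4) per titration = 0.02169 × 0.2197 = 4.765 × 10^-3 mol
From the 5:2 ratio, n(Na2C2O4) in each aliquot = 5/2 × 4.765 × 10^-3 = 0.01191 mol
n(Na2C2O4) in the whole flask = 0.01191 × 250.0/50.00 = 0.05957 mol
mass of Na2C2O4 = 0.05957 × 134.00 = 7.982 g
% Na2C2O4 = 7.982 / 9.614 × 100 = 83.02 %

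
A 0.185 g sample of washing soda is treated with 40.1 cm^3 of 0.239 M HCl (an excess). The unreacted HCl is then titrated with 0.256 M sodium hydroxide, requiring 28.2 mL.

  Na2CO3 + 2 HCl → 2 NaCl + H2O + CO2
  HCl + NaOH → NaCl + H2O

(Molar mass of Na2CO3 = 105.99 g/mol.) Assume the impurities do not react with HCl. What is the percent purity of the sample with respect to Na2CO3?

n(HCl) added = 0.0401 × 0.239 = 9.58 × 10^-3 mol
n(NaOH) used in back-titration = 0.0282 × 0.256 = 7.22 × 10^-3 mol
n(HCl) left over = 7.22 × 10^-3 mol (1:1 ratio)
n(HCl) consumed by analyte = 9.58 × 10^-3 − 7.22 × 10^-3 = 2.36 × 10^-3 mol
From the 1:2 ratio, n(Na2CO3) = 1/2 × 2.36 × 10^-3 = 1.18 × 10^-3 mol
mass of Na2CO3 = 1.18 × 10^-3 × 105.99 = 0.125 g
% Na2CO3 = 0.125 / 0.185 × 100 = 67.7 %

67.7 %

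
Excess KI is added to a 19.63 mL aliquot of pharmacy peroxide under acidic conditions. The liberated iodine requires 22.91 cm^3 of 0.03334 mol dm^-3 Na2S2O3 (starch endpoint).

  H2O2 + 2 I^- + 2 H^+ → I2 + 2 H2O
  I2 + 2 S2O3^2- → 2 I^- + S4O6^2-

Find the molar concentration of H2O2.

0.01946 mol/L

n(S2O3^2-) = 0.02291 × 0.03334 = 7.638 × 10^-4 mol
n(I2) = n(S2O3^2-)/2 = 3.819 × 10^-4 mol
n(H2O2) in the aliquot = 3.819 × 10^-4 mol (1:1 ratio)
[H2O2] = 3.819 × 10^-4 / 0.01963 = 0.01946 mol/L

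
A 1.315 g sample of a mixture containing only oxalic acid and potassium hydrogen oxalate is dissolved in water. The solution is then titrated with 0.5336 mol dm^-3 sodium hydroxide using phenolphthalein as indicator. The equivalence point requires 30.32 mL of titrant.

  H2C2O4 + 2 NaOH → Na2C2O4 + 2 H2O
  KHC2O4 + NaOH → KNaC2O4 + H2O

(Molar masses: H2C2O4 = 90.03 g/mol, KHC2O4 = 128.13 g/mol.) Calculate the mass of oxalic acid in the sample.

n(NaOH) = 0.03032 × 0.5336 = 0.01618 mol
Let x = n(H2C2O4), y = n(KHC2O4).
Titrant: 2x + 1y = 0.01618;  mass: 90.03x + 128.13y = 1.315
Solving, x = 4.560 × 10^-3 mol, y = 7.059 × 10^-3 mol
mass of H2C2O4 = 4.560 × 10^-3 × 90.03 = 0.4105 g

0.4105 g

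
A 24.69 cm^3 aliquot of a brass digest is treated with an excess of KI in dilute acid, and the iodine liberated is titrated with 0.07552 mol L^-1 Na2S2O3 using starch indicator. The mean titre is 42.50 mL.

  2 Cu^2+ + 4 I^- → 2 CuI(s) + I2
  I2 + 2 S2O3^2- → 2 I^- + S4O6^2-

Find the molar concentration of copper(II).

n(S2O3^2-) = 0.04250 × 0.07552 = 3.210 × 10^-3 mol
n(I2) = n(S2O3^2-)/2 = 1.605 × 10^-3 mol
From the 2:1 ratio, n(Cu2+) in the aliquot = 2/1 × 1.605 × 10^-3 = 3.210 × 10^-3 mol
[Cu2+] = 3.210 × 10^-3 / 0.02469 = 0.1300 mol/L

0.1300 mol/L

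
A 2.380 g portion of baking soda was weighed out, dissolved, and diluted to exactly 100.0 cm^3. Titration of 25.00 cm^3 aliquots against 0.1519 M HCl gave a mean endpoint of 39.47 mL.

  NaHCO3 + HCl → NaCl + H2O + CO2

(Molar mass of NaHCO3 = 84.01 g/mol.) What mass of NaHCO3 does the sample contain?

n(HCl) per titration = 0.03947 × 0.1519 = 5.995 × 10^-3 mol
n(NaHCO3) in each aliquot = 5.995 × 10^-3 mol (1:1 ratio)
n(NaHCO3) in the whole flask = 5.995 × 10^-3 × 100.0/25.00 = 0.02398 mol
mass of NaHCO3 = 0.02398 × 84.01 = 2.015 g

2.015 g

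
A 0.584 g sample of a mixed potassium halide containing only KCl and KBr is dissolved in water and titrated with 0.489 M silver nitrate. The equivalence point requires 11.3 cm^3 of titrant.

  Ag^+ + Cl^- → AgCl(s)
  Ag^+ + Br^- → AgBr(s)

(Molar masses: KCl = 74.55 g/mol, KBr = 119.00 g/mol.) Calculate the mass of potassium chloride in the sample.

0.123 g

n(AgNO3) = 0.0113 × 0.489 = 5.53 × 10^-3 mol
Let x = n(KCl), y = n(KBr).
Titrant: 1x + 1y = 5.53 × 10^-3;  mass: 74.55x + 119.00y = 0.584
Solving, x = 1.65 × 10^-3 mol, y = 3.87 × 10^-3 mol
mass of KCl = 1.65 × 10^-3 × 74.55 = 0.123 g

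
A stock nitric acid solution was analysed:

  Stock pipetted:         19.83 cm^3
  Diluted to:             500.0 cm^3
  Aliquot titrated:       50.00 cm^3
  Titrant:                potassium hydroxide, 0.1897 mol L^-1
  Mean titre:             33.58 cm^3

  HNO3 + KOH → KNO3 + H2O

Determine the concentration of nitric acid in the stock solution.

3.212 mol/L

n(KOH) = 0.03358 × 0.1897 = 6.370 × 10^-3 mol
n(HNO3) in the aliquot = 6.370 × 10^-3 mol (1:1 ratio)
[HNO3]_dilute = 6.370 × 10^-3 / 0.05000 = 0.1274 mol/L
Dilution factor = 500.0 / 19.83 = 25.21
[HNO3]_stock = 0.1274 × 25.21 = 3.212 mol/L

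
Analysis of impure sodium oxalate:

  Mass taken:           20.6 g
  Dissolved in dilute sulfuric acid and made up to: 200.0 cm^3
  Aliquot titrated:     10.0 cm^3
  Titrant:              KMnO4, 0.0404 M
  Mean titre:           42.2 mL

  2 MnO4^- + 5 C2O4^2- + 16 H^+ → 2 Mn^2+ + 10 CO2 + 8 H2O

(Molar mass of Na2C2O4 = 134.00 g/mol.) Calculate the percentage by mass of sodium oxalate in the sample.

55.4 %

n(KMnO4) per titration = 0.0422 × 0.0404 = 1.70 × 10^-3 mol
From the 5:2 ratio, n(Na2C2O4) in each aliquot = 5/2 × 1.70 × 10^-3 = 4.26 × 10^-3 mol
n(Na2C2O4) in the whole flask = 4.26 × 10^-3 × 200.0/10.0 = 0.0852 mol
mass of Na2C2O4 = 0.0852 × 134.00 = 11.4 g
% Na2C2O4 = 11.4 / 20.6 × 100 = 55.4 %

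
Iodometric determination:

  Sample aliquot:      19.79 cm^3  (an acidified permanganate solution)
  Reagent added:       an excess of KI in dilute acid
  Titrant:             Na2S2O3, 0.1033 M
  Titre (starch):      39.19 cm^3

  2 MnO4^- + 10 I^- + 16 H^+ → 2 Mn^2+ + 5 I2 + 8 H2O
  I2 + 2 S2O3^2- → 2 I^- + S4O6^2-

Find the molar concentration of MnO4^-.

0.04091 M

n(S2O3^2-) = 0.03919 × 0.1033 = 4.048 × 10^-3 mol
n(I2) = n(S2O3^2-)/2 = 2.024 × 10^-3 mol
From the 2:5 ratio, n(MnO4^-) in the aliquot = 2/5 × 2.024 × 10^-3 = 8.097 × 10^-4 mol
[MnO4^-] = 8.097 × 10^-4 / 0.01979 = 0.04091 mol/L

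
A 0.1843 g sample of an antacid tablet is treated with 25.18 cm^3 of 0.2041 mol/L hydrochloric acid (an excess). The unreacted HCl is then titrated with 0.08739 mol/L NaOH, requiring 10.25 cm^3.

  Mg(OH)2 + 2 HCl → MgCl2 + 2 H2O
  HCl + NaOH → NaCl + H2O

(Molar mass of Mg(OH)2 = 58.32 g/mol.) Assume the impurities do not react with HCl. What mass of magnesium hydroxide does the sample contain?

0.1237 g

n(HCl) added = 0.02518 × 0.2041 = 5.139 × 10^-3 mol
n(NaOH) used in back-titration = 0.01025 × 0.08739 = 8.957 × 10^-4 mol
n(HCl) left over = 8.957 × 10^-4 mol (1:1 ratio)
n(HCl) consumed by analyte = 5.139 × 10^-3 − 8.957 × 10^-4 = 4.243 × 10^-3 mol
From the 1:2 ratio, n(Mg(OH)2) = 1/2 × 4.243 × 10^-3 = 2.122 × 10^-3 mol
mass of Mg(OH)2 = 2.122 × 10^-3 × 58.32 = 0.1237 g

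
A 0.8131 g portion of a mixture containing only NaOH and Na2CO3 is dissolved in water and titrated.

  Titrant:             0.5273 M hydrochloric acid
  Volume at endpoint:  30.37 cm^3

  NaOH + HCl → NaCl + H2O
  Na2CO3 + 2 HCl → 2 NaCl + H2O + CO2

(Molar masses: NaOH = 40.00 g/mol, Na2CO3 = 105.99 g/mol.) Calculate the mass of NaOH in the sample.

0.1095 g

n(HCl) = 0.03037 × 0.5273 = 0.01601 mol
Let x = n(NaOH), y = n(Na2CO3).
Titrant: 1x + 2y = 0.01601;  mass: 40.00x + 105.99y = 0.8131
Solving, x = 2.737 × 10^-3 mol, y = 6.639 × 10^-3 mol
mass of NaOH = 2.737 × 10^-3 × 40.00 = 0.1095 g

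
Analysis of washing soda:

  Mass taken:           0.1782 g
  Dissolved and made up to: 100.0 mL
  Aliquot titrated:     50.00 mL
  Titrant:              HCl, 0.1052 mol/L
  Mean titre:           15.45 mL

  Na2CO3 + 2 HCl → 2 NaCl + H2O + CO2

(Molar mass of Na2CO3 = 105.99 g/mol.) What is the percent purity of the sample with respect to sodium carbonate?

n(HCl) per titration = 0.01545 × 0.1052 = 1.625 × 10^-3 mol
From the 1:2 ratio, n(Na2CO3) in each aliquot = 1/2 × 1.625 × 10^-3 = 8.127 × 10^-4 mol
n(Na2CO3) in the whole flask = 8.127 × 10^-4 × 100.0/50.00 = 1.625 × 10^-3 mol
mass of Na2CO3 = 1.625 × 10^-3 × 105.99 = 0.1723 g
% Na2CO3 = 0.1723 / 0.1782 × 100 = 96.67 %

96.67 %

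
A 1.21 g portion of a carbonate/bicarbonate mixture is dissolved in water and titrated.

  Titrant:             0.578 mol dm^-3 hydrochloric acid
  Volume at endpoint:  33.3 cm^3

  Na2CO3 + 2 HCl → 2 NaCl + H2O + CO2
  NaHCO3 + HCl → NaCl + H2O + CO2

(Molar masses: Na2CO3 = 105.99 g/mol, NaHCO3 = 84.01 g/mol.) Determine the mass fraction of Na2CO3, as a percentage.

n(HCl) = 0.0333 × 0.578 = 0.0192 mol
Let x = n(Na2CO3), y = n(NaHCO3).
Titrant: 2x + 1y = 0.0192;  mass: 105.99x + 84.01y = 1.21
Solving, x = 6.56 × 10^-3 mol, y = 6.13 × 10^-3 mol
mass of Na2CO3 = 6.56 × 10^-3 × 105.99 = 0.695 g
% Na2CO3 = 0.695 / 1.21 × 100 = 57.5 %

57.5 %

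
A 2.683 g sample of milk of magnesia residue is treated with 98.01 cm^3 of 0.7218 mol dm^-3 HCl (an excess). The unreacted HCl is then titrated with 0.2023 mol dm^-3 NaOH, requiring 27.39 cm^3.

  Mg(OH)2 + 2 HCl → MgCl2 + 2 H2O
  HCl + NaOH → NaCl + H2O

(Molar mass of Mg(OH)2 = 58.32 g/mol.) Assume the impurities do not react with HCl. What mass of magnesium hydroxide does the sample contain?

n(HCl) added = 0.09801 × 0.7218 = 0.07074 mol
n(NaOH) used in back-titration = 0.02739 × 0.2023 = 5.541 × 10^-3 mol
n(HCl) left over = 5.541 × 10^-3 mol (1:1 ratio)
n(HCl) consumed by analyte = 0.07074 − 5.541 × 10^-3 = 0.06520 mol
From the 1:2 ratio, n(Mg(OH)2) = 1/2 × 0.06520 = 0.03260 mol
mass of Mg(OH)2 = 0.03260 × 58.32 = 1.901 g

1.901 g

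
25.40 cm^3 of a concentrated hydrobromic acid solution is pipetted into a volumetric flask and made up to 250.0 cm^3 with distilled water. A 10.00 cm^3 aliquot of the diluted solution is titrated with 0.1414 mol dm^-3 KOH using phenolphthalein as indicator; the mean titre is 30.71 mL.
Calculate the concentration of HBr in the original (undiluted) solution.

4.274 mol/L

HBr + KOH → KBr + H2O
n(KOH) = 0.03071 × 0.1414 = 4.342 × 10^-3 mol
n(HBr) in the aliquot = 4.342 × 10^-3 mol (1:1 ratio)
[HBr]_dilute = 4.342 × 10^-3 / 0.01000 = 0.4342 mol/L
Dilution factor = 250.0 / 25.40 = 9.843
[HBr]_stock = 0.4342 × 9.843 = 4.274 mol/L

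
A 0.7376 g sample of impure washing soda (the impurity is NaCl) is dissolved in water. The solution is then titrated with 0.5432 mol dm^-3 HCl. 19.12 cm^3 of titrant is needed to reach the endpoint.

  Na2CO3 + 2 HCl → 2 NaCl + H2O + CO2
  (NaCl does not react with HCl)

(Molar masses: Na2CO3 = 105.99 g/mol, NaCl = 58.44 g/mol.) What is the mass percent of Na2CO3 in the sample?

74.62 %

n(HCl) = 0.01912 × 0.5432 = 0.01039 mol
Let x = n(Na2CO3), y = n(NaCl).
Titrant: 2x = 0.01039;  mass: 105.99x + 58.44y = 0.7376
Solving, x = 5.193 × 10^-3 mol, y = 3.203 × 10^-3 mol
mass of Na2CO3 = 5.193 × 10^-3 × 105.99 = 0.5504 g
% Na2CO3 = 0.5504 / 0.7376 × 100 = 74.62 %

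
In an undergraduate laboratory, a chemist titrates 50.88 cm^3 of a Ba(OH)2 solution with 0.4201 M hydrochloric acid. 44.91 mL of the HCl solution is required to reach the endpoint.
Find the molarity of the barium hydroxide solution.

Ba(OH)2 + 2 HCl → BaCl2 + 2 H2O
n(HCl) = 0.04491 L × 0.4201 mol/L = 0.01887 mol
From the 1:2 mole ratio, n(Ba(OH)2) = 1/2 × 0.01887 = 9.433 × 10^-3 mol
[Ba(OH)2] = 9.433 × 10^-3 mol / 0.05088 L = 0.1854 mol/L

0.1854 M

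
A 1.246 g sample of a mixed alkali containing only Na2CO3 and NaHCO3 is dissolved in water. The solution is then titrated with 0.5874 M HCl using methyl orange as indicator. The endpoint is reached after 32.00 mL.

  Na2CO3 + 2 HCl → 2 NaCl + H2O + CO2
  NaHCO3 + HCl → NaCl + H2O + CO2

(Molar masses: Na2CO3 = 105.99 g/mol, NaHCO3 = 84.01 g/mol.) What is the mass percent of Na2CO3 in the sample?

45.68 %

n(HCl) = 0.03200 × 0.5874 = 0.01880 mol
Let x = n(Na2CO3), y = n(NaHCO3).
Titrant: 2x + 1y = 0.01880;  mass: 105.99x + 84.01y = 1.246
Solving, x = 5.370 × 10^-3 mol, y = 8.056 × 10^-3 mol
mass of Na2CO3 = 5.370 × 10^-3 × 105.99 = 0.5692 g
% Na2CO3 = 0.5692 / 1.246 × 100 = 45.68 %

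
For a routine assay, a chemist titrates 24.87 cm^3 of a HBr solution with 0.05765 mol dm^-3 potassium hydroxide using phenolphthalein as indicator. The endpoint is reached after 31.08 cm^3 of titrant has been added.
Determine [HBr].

HBr + KOH → KBr + H2O
n(KOH) = 0.03108 L × 0.05765 mol/L = 1.792 × 10^-3 mol
n(HBr) = 1.792 × 10^-3 mol (1:1 mole ratio)
[HBr] = 1.792 × 10^-3 mol / 0.02487 L = 0.07205 mol/L

0.07205 mol/L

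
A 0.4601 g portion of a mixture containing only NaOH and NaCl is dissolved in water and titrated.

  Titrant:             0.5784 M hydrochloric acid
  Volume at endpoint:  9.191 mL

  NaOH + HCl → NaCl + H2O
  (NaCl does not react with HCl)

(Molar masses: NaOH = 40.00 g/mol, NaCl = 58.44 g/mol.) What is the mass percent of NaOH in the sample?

46.22 %

n(HCl) = 0.009191 × 0.5784 = 5.316 × 10^-3 mol
Let x = n(NaOH), y = n(NaCl).
Titrant: 1x = 5.316 × 10^-3;  mass: 40.00x + 58.44y = 0.4601
Solving, x = 5.316 × 10^-3 mol, y = 4.234 × 10^-3 mol
mass of NaOH = 5.316 × 10^-3 × 40.00 = 0.2126 g
% NaOH = 0.2126 / 0.4601 × 100 = 46.22 %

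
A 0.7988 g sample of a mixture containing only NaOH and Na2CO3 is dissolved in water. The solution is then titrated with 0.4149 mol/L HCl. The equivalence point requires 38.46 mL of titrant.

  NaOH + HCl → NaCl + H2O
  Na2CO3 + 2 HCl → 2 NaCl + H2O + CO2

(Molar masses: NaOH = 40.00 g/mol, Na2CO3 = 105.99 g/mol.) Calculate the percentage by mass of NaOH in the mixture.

n(HCl) = 0.03846 × 0.4149 = 0.01596 mol
Let x = n(NaOH), y = n(Na2CO3).
Titrant: 1x + 2y = 0.01596;  mass: 40.00x + 105.99y = 0.7988
Solving, x = 3.605 × 10^-3 mol, y = 6.176 × 10^-3 mol
mass of NaOH = 3.605 × 10^-3 × 40.00 = 0.1442 g
% NaOH = 0.1442 / 0.7988 × 100 = 18.05 %

18.05 %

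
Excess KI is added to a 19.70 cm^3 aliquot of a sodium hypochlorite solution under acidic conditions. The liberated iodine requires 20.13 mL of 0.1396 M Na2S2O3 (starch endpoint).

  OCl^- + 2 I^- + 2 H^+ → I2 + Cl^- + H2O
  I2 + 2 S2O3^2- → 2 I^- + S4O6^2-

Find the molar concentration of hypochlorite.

0.07132 M

n(S2O3^2-) = 0.02013 × 0.1396 = 2.810 × 10^-3 mol
n(I2) = n(S2O3^2-)/2 = 1.405 × 10^-3 mol
n(OCl^-) in the aliquot = 1.405 × 10^-3 mol (1:1 ratio)
[OCl^-] = 1.405 × 10^-3 / 0.01970 = 0.07132 mol/L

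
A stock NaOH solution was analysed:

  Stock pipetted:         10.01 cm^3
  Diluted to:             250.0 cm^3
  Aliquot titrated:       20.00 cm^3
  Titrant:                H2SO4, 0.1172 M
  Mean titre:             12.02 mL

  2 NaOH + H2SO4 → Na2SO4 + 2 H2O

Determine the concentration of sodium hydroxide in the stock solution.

3.518 M

n(H2SO4) = 0.01202 × 0.1172 = 1.409 × 10^-3 mol
From the 2:1 ratio, n(NaOH) in the aliquot = 2/1 × 1.409 × 10^-3 = 2.817 × 10^-3 mol
[NaOH]_dilute = 2.817 × 10^-3 / 0.02000 = 0.1409 mol/L
Dilution factor = 250.0 / 10.01 = 24.98
[NaOH]_stock = 0.1409 × 24.98 = 3.518 mol/L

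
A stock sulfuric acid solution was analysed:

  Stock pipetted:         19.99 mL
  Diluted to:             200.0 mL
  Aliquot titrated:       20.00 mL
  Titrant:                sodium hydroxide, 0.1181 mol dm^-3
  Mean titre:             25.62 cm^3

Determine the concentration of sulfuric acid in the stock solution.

H2SO4 + 2 NaOH → Na2SO4 + 2 H2O
n(NaOH) = 0.02562 × 0.1181 = 3.026 × 10^-3 mol
From the 1:2 ratio, n(H2SO4) in the aliquot = 1/2 × 3.026 × 10^-3 = 1.513 × 10^-3 mol
[H2SO4]_dilute = 1.513 × 10^-3 / 0.02000 = 0.07564 mol/L
Dilution factor = 200.0 / 19.99 = 10.01
[H2SO4]_stock = 0.07564 × 10.01 = 0.7568 mol/L

0.7568 mol/L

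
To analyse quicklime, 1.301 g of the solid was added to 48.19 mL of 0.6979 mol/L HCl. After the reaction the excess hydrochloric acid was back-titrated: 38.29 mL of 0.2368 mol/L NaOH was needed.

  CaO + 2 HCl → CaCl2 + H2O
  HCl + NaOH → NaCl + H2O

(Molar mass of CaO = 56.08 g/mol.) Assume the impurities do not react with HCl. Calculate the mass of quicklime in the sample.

n(HCl) added = 0.04819 × 0.6979 = 0.03363 mol
n(NaOH) used in back-titration = 0.03829 × 0.2368 = 9.067 × 10^-3 mol
n(HCl) left over = 9.067 × 10^-3 mol (1:1 ratio)
n(HCl) consumed by analyte = 0.03363 − 9.067 × 10^-3 = 0.02456 mol
From the 1:2 ratio, n(CaO) = 1/2 × 0.02456 = 0.01228 mol
mass of CaO = 0.01228 × 56.08 = 0.6888 g

0.6888 g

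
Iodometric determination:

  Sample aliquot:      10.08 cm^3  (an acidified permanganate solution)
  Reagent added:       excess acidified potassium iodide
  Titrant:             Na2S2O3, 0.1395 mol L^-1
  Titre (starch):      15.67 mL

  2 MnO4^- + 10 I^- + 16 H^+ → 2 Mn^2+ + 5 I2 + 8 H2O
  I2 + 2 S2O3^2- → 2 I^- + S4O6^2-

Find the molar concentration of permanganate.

0.04337 mol/L

n(S2O3^2-) = 0.01567 × 0.1395 = 2.186 × 10^-3 mol
n(I2) = n(S2O3^2-)/2 = 1.093 × 10^-3 mol
From the 2:5 ratio, n(MnO4^-) in the aliquot = 2/5 × 1.093 × 10^-3 = 4.372 × 10^-4 mol
[MnO4^-] = 4.372 × 10^-4 / 0.01008 = 0.04337 mol/L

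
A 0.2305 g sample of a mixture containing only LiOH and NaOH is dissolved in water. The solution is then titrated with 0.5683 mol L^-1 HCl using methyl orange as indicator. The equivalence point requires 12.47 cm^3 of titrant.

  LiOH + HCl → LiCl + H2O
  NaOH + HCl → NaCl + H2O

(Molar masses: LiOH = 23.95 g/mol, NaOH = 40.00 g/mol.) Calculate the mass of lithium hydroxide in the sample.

n(HCl) = 0.01247 × 0.5683 = 7.087 × 10^-3 mol
Let x = n(LiOH), y = n(NaOH).
Titrant: 1x + 1y = 7.087 × 10^-3;  mass: 23.95x + 40.00y = 0.2305
Solving, x = 3.300 × 10^-3 mol, y = 3.787 × 10^-3 mol
mass of LiOH = 3.300 × 10^-3 × 23.95 = 0.07904 g

0.07904 g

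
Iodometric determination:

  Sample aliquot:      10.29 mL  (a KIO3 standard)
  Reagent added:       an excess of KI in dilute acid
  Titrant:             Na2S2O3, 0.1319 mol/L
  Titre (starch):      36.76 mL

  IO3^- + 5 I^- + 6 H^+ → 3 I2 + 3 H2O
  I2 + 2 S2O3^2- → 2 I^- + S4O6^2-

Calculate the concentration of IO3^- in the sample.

n(S2O3^2-) = 0.03676 × 0.1319 = 4.849 × 10^-3 mol
n(I2) = n(S2O3^2-)/2 = 2.424 × 10^-3 mol
From the 1:3 ratio, n(IO3^-) in the aliquot = 1/3 × 2.424 × 10^-3 = 8.081 × 10^-4 mol
[IO3^-] = 8.081 × 10^-4 / 0.01029 = 0.07853 mol/L

0.07853 mol/L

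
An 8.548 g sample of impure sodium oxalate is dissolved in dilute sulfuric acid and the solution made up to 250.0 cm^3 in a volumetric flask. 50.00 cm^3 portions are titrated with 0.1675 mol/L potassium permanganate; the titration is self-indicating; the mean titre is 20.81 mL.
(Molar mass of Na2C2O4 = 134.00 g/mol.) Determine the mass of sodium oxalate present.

5.839 g

2 MnO4^- + 5 C2O4^2- + 16 H^+ → 2 Mn^2+ + 10 CO2 + 8 H2O
n(KMnO4) per titration = 0.02081 × 0.1675 = 3.486 × 10^-3 mol
From the 5:2 ratio, n(Na2C2O4) in each aliquot = 5/2 × 3.486 × 10^-3 = 8.714 × 10^-3 mol
n(Na2C2O4) in the whole flask = 8.714 × 10^-3 × 250.0/50.00 = 0.04357 mol
mass of Na2C2O4 = 0.04357 × 134.00 = 5.839 g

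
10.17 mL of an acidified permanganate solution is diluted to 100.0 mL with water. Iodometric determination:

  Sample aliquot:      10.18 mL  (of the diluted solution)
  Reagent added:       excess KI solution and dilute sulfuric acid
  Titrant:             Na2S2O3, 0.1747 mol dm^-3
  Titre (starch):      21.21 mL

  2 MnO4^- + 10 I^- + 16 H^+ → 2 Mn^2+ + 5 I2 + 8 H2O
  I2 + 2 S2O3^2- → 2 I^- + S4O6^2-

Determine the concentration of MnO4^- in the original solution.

n(S2O3^2-) = 0.02121 × 0.1747 = 3.705 × 10^-3 mol
n(I2) = n(S2O3^2-)/2 = 1.853 × 10^-3 mol
From the 2:5 ratio, n(MnO4^-) in the aliquot = 2/5 × 1.853 × 10^-3 = 7.411 × 10^-4 mol
[MnO4^-]_dilute = 7.411 × 10^-4 / 0.01018 = 0.07280 mol/L
[MnO4^-]_original = 0.07280 × 100.0/10.17 = 0.7158 mol/L

0.7158 mol/L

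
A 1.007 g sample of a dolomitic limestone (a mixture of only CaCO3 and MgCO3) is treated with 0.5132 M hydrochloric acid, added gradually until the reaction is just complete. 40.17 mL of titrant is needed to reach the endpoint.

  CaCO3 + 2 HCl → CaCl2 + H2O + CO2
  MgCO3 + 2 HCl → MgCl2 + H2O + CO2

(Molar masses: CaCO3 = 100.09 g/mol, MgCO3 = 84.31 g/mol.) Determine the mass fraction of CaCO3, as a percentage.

n(HCl) = 0.04017 × 0.5132 = 0.02062 mol
Let x = n(CaCO3), y = n(MgCO3).
Titrant: 2x + 2y = 0.02062;  mass: 100.09x + 84.31y = 1.007
Solving, x = 8.743 × 10^-3 mol, y = 1.565 × 10^-3 mol
mass of CaCO3 = 8.743 × 10^-3 × 100.09 = 0.8751 g
% CaCO3 = 0.8751 / 1.007 × 100 = 86.90 %

86.90 %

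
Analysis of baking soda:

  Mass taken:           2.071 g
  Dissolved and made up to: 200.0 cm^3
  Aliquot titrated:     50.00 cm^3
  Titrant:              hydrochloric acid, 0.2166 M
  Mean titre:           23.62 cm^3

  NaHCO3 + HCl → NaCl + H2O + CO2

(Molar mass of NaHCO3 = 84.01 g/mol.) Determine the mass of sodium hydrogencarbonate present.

n(HCl) per titration = 0.02362 × 0.2166 = 5.116 × 10^-3 mol
n(NaHCO3) in each aliquot = 5.116 × 10^-3 mol (1:1 ratio)
n(NaHCO3) in the whole flask = 5.116 × 10^-3 × 200.0/50.00 = 0.02046 mol
mass of NaHCO3 = 0.02046 × 84.01 = 1.719 g

1.719 g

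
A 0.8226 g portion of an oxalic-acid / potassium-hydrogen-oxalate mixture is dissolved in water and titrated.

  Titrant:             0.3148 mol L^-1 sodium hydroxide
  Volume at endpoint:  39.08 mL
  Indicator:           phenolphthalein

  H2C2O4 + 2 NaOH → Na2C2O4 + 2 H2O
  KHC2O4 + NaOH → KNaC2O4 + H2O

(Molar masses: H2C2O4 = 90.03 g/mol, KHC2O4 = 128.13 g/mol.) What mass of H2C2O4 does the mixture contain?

0.4082 g

n(NaOH) = 0.03908 × 0.3148 = 0.01230 mol
Let x = n(H2C2O4), y = n(KHC2O4).
Titrant: 2x + 1y = 0.01230;  mass: 90.03x + 128.13y = 0.8226
Solving, x = 4.534 × 10^-3 mol, y = 3.234 × 10^-3 mol
mass of H2C2O4 = 4.534 × 10^-3 × 90.03 = 0.4082 g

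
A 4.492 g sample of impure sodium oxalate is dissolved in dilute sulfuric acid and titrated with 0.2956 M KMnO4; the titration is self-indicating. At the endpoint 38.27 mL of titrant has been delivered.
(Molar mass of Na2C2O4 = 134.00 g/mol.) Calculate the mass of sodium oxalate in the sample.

2 MnO4^- + 5 C2O4^2- + 16 H^+ → 2 Mn^2+ + 10 CO2 + 8 H2O
n(KMnO4) = 0.03827 L × 0.2956 mol/L = 0.01131 mol
From the 5:2 ratio, n(Na2C2O4) = 5/2 × 0.01131 = 0.02828 mol
mass of Na2C2O4 = 0.02828 × 134.00 g/mol = 3.790 g

3.790 g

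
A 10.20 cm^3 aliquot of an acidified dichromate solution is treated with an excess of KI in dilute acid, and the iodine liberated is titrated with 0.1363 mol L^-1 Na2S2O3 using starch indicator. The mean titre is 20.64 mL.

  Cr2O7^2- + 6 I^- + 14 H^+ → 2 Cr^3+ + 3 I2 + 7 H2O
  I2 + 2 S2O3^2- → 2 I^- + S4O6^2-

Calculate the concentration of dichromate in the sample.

n(S2O3^2-) = 0.02064 × 0.1363 = 2.813 × 10^-3 mol
n(I2) = n(S2O3^2-)/2 = 1.407 × 10^-3 mol
From the 1:3 ratio, n(Cr2O7^2-) in the aliquot = 1/3 × 1.407 × 10^-3 = 4.689 × 10^-4 mol
[Cr2O7^2-] = 4.689 × 10^-4 / 0.01020 = 0.04597 mol/L

0.04597 mol/L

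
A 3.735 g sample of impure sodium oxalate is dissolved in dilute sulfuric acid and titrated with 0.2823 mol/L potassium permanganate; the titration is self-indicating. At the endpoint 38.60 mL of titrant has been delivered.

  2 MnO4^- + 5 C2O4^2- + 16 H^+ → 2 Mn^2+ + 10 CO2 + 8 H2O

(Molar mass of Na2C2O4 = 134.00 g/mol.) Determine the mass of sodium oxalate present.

n(KMnO4) = 0.03860 L × 0.2823 mol/L = 0.01090 mol
From the 5:2 ratio, n(Na2C2O4) = 5/2 × 0.01090 = 0.02724 mol
mass of Na2C2O4 = 0.02724 × 134.00 g/mol = 3.650 g

3.650 g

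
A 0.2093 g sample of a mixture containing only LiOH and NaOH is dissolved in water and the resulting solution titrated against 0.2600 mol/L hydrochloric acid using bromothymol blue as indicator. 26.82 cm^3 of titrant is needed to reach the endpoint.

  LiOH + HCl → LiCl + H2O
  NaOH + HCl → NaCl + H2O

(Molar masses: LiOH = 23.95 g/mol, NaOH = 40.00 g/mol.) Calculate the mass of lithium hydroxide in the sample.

n(HCl) = 0.02682 × 0.2600 = 6.973 × 10^-3 mol
Let x = n(LiOH), y = n(NaOH).
Titrant: 1x + 1y = 6.973 × 10^-3;  mass: 23.95x + 40.00y = 0.2093
Solving, x = 4.338 × 10^-3 mol, y = 2.635 × 10^-3 mol
mass of LiOH = 4.338 × 10^-3 × 23.95 = 0.1039 g

0.1039 g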